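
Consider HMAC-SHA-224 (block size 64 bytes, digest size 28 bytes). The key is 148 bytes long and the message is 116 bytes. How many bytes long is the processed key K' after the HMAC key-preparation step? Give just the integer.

64

Key is 148 > 64 bytes, so it is hashed to 28 bytes then zero-padded to 64: |K'| = 64.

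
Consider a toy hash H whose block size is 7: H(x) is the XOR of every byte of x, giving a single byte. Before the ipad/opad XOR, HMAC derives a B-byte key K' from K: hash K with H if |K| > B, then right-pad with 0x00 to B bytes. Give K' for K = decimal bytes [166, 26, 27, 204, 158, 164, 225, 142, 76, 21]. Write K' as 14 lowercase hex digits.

|K| = 10 > B = 7, so first hash the key.
H(K): XOR a6⊕1a⊕1b⊕cc⊕9e⊕a4⊕e1⊕8e⊕4c⊕15 = 67.
Zero-pad H(K) = 67 to 7 bytes: K' = 67 00 00 00 00 00 00.

67000000000000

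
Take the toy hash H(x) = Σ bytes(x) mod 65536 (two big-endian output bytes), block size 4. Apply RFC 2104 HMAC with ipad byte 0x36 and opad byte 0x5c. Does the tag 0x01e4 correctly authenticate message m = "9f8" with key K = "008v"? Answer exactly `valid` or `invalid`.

invalid

Key "008v" = 30 30 38 76 is exactly B = 4 bytes: K' = 30 30 38 76.
K' ⊕ ipad = 06 06 0e 40; K' ⊕ opad = 6c 6c 64 2a.
Inner hash: sum = 6+6+14+64+57+102+56 = 305 → 01 31.
Outer hash (recomputed tag): sum = 108+108+100+42+1+49 = 408 → 01 98.
Recomputed tag = 0198; claimed = 01e4 → mismatch.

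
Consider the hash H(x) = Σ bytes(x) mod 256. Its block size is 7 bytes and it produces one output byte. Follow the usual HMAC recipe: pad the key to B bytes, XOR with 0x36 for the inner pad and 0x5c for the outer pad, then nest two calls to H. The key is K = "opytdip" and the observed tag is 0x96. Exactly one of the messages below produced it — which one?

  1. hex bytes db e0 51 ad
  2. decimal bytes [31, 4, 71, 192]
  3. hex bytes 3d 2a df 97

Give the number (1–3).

Key "opytdip" = 6f 70 79 74 64 69 70 is exactly B = 7 bytes: K' = 6f 70 79 74 64 69 70.
K' ⊕ ipad = 59 46 4f 42 52 5f 46; K' ⊕ opad = 33 2c 25 28 38 35 2c.
m1: inner = H(59 46 4f 42 52 5f 46 db e0 51 ad) = e0; tag = H(33 2c 25 28 38 35 2c e0) = 25
m2: inner = H(59 46 4f 42 52 5f 46 1f 04 47 c0) = 51; tag = H(33 2c 25 28 38 35 2c 51) = 96 ← matches
m3: inner = H(59 46 4f 42 52 5f 46 3d 2a df 97) = 04; tag = H(33 2c 25 28 38 35 2c 04) = 49

2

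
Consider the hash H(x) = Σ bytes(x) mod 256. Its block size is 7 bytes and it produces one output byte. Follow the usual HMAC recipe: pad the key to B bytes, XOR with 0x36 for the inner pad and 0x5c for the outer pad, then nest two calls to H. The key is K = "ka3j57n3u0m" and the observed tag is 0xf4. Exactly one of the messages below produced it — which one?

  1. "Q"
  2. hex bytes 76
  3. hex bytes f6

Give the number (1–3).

Key "ka3j57n3u0m" = 6b 61 33 6a 35 37 6e 33 75 30 6d is 11 bytes > B = 7, so hash it first: H(key) = 88, then zero-pad to 7 bytes: K' = 88 00 00 00 00 00 00.
K' ⊕ ipad = be 36 36 36 36 36 36; K' ⊕ opad = d4 5c 5c 5c 5c 5c 5c.
m1: inner = H(be 36 36 36 36 36 36 51) = 53; tag = H(d4 5c 5c 5c 5c 5c 5c 53) = 4f
m2: inner = H(be 36 36 36 36 36 36 76) = 78; tag = H(d4 5c 5c 5c 5c 5c 5c 78) = 74
m3: inner = H(be 36 36 36 36 36 36 f6) = f8; tag = H(d4 5c 5c 5c 5c 5c 5c f8) = f4 ← matches

3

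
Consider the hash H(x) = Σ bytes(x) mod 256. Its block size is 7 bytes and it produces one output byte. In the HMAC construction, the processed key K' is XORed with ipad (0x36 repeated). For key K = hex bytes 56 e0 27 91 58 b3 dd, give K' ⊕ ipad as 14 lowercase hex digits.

60d611a76e85eb

Key hex bytes 56 e0 27 91 58 b3 dd is exactly B = 7 bytes: K' = 56 e0 27 91 58 b3 dd.
XOR each byte with 0x36: 56⊕36=60, e0⊕36=d6, 27⊕36=11, 91⊕36=a7, 58⊕36=6e, b3⊕36=85, dd⊕36=eb.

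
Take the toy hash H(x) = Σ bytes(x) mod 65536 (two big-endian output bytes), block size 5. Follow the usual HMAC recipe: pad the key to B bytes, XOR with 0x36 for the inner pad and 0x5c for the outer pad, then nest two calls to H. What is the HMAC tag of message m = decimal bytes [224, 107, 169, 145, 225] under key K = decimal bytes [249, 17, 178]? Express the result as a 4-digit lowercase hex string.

Key decimal bytes [249, 17, 178] = f9 11 b2 is 3 bytes ≤ B = 5; zero-pad to 5 bytes: K' = f9 11 b2 00 00.
K' ⊕ ipad = cf 27 84 36 36.  K' ⊕ opad = a5 4d ee 5c 5c.
Inner input = (K'⊕ipad) ∥ m = cf 27 84 36 36 ∥ e0 6b a9 91 e1.
Inner hash: sum = 207+39+132+54+54+224+107+169+145+225 = 1356 → 05 4c.
Outer input = (K'⊕opad) ∥ inner = a5 4d ee 5c 5c ∥ 05 4c.
Outer hash (tag): sum = 165+77+238+92+92+5+76 = 745 → 02 e9.

02e9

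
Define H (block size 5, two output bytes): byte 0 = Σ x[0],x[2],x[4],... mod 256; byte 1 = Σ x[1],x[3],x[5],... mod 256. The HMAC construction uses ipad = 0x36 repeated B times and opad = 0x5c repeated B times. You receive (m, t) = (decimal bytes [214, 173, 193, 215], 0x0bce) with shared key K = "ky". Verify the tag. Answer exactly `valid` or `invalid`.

valid

Key "ky" = 6b 79 is 2 bytes ≤ B = 5; zero-pad to 5 bytes: K' = 6b 79 00 00 00.
K' ⊕ ipad = 5d 4f 36 36 36; K' ⊕ opad = 37 25 5c 5c 5c.
Inner hash: even-index sum = 589 mod 256 = 77; odd-index sum = 540 mod 256 = 28 → 4d 1c.
Outer hash (recomputed tag): even-index sum = 267 mod 256 = 11; odd-index sum = 206 mod 256 = 206 → 0b ce.
Recomputed tag = 0bce; claimed = 0bce → match.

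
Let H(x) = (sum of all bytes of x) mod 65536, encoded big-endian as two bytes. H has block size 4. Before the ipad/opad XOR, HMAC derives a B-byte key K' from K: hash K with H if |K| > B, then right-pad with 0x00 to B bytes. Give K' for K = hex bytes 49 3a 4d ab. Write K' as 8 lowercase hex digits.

493a4dab

Key hex bytes 49 3a 4d ab is exactly B = 4 bytes: K' = 49 3a 4d ab.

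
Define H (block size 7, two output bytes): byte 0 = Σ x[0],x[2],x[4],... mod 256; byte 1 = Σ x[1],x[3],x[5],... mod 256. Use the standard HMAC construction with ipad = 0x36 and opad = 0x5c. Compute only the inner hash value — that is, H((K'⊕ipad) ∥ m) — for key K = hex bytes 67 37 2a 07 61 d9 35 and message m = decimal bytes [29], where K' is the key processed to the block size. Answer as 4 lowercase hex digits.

Key hex bytes 67 37 2a 07 61 d9 35 is exactly B = 7 bytes: K' = 67 37 2a 07 61 d9 35.
K' ⊕ ipad = 51 01 1c 31 57 ef 03.
Inner input = 51 01 1c 31 57 ef 03 ∥ 1d.
Inner hash: even-index sum = 199 mod 256 = 199; odd-index sum = 318 mod 256 = 62 → c7 3e.

c73e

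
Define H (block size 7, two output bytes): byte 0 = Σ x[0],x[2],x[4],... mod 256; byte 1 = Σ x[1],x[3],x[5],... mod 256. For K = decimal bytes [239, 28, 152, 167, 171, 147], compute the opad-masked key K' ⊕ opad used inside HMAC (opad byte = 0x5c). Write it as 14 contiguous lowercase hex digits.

Key decimal bytes [239, 28, 152, 167, 171, 147] = ef 1c 98 a7 ab 93 is 6 bytes ≤ B = 7; zero-pad to 7 bytes: K' = ef 1c 98 a7 ab 93 00.
XOR each byte with 0x5c: ef⊕5c=b3, 1c⊕5c=40, 98⊕5c=c4, a7⊕5c=fb, ab⊕5c=f7, 93⊕5c=cf, 00⊕5c=5c.

b340c4fbf7cf5c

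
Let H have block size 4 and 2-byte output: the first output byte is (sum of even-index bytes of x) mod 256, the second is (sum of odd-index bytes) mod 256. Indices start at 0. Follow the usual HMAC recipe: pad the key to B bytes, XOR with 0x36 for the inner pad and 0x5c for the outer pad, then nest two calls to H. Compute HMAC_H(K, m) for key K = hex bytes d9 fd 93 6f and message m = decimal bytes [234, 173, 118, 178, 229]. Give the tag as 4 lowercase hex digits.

Key hex bytes d9 fd 93 6f is exactly B = 4 bytes: K' = d9 fd 93 6f.
K' ⊕ ipad = ef cb a5 59.  K' ⊕ opad = 85 a1 cf 33.
Inner input = (K'⊕ipad) ∥ m = ef cb a5 59 ∥ ea ad 76 b2 e5.
Inner hash: even-index sum = 985 mod 256 = 217; odd-index sum = 643 mod 256 = 131 → d9 83.
Outer input = (K'⊕opad) ∥ inner = 85 a1 cf 33 ∥ d9 83.
Outer hash (tag): even-index sum = 557 mod 256 = 45; odd-index sum = 343 mod 256 = 87 → 2d 57.

2d57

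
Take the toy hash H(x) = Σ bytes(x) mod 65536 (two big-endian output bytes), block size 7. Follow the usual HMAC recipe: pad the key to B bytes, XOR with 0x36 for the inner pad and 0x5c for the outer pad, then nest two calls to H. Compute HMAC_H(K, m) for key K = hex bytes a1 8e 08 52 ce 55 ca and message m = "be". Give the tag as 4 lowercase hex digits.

0376

Key hex bytes a1 8e 08 52 ce 55 ca is exactly B = 7 bytes: K' = a1 8e 08 52 ce 55 ca.
K' ⊕ ipad = 97 b8 3e 64 f8 63 fc.  K' ⊕ opad = fd d2 54 0e 92 09 96.
Inner input = (K'⊕ipad) ∥ m = 97 b8 3e 64 f8 63 fc ∥ 62 65.
Inner hash: sum = 151+184+62+100+248+99+252+98+101 = 1295 → 05 0f.
Outer input = (K'⊕opad) ∥ inner = fd d2 54 0e 92 09 96 ∥ 05 0f.
Outer hash (tag): sum = 253+210+84+14+146+9+150+5+15 = 886 → 03 76.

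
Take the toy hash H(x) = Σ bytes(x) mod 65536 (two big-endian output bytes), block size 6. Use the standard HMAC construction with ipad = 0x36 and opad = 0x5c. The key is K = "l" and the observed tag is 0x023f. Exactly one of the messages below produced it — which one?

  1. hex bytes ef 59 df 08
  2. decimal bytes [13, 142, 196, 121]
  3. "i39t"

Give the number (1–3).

Key "l" = 6c is 1 byte ≤ B = 6; zero-pad to 6 bytes: K' = 6c 00 00 00 00 00.
K' ⊕ ipad = 5a 36 36 36 36 36; K' ⊕ opad = 30 5c 5c 5c 5c 5c.
m1: inner = H(5a 36 36 36 36 36 ef 59 df 08) = 03 97; tag = H(30 5c 5c 5c 5c 5c 03 97) = 0296
m2: inner = H(5a 36 36 36 36 36 0d 8e c4 79) = 03 40; tag = H(30 5c 5c 5c 5c 5c 03 40) = 023f ← matches
m3: inner = H(5a 36 36 36 36 36 69 33 39 74) = 02 b1; tag = H(30 5c 5c 5c 5c 5c 02 b1) = 02af

2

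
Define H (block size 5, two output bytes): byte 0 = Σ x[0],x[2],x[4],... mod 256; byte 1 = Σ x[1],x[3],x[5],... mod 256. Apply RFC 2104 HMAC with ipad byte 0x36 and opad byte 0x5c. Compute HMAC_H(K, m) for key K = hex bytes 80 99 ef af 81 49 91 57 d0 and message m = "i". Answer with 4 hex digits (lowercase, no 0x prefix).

Key hex bytes 80 99 ef af 81 49 91 57 d0 is 9 bytes > B = 5, so hash it first: H(key) = 51 e8, then zero-pad to 5 bytes: K' = 51 e8 00 00 00.
K' ⊕ ipad = 67 de 36 36 36.  K' ⊕ opad = 0d b4 5c 5c 5c.
Inner input = (K'⊕ipad) ∥ m = 67 de 36 36 36 ∥ 69.
Inner hash: even-index sum = 211 mod 256 = 211; odd-index sum = 381 mod 256 = 125 → d3 7d.
Outer input = (K'⊕opad) ∥ inner = 0d b4 5c 5c 5c ∥ d3 7d.
Outer hash (tag): even-index sum = 322 mod 256 = 66; odd-index sum = 483 mod 256 = 227 → 42 e3.

42e3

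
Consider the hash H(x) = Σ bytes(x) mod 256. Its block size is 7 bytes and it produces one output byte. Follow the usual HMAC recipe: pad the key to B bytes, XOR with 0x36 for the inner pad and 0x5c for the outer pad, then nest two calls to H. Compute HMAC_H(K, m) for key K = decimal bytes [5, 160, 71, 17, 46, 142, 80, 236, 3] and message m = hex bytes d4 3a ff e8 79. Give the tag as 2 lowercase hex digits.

Key decimal bytes [5, 160, 71, 17, 46, 142, 80, 236, 3] = 05 a0 47 11 2e 8e 50 ec 03 is 9 bytes > B = 7, so hash it first: H(key) = f8, then zero-pad to 7 bytes: K' = f8 00 00 00 00 00 00.
K' ⊕ ipad = ce 36 36 36 36 36 36.  K' ⊕ opad = a4 5c 5c 5c 5c 5c 5c.
Inner input = (K'⊕ipad) ∥ m = ce 36 36 36 36 36 36 ∥ d4 3a ff e8 79.
Inner hash: sum = 206+54+54+54+54+54+54+212+58+255+232+121 = 1408; mod 256 = 128 → 80.
Outer input = (K'⊕opad) ∥ inner = a4 5c 5c 5c 5c 5c 5c ∥ 80.
Outer hash (tag): sum = 164+92+92+92+92+92+92+128 = 844; mod 256 = 76 → 4c.

4c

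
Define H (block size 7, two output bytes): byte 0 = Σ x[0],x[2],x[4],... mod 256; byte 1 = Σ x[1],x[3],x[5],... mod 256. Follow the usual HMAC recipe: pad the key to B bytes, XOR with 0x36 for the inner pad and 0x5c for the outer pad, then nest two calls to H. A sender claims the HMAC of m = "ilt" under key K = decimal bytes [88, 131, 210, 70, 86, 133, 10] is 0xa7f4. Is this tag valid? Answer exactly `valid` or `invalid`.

Key decimal bytes [88, 131, 210, 70, 86, 133, 10] = 58 83 d2 46 56 85 0a is exactly B = 7 bytes: K' = 58 83 d2 46 56 85 0a.
K' ⊕ ipad = 6e b5 e4 70 60 b3 3c; K' ⊕ opad = 04 df 8e 1a 0a d9 56.
Inner hash: even-index sum = 602 mod 256 = 90; odd-index sum = 693 mod 256 = 181 → 5a b5.
Outer hash (recomputed tag): even-index sum = 423 mod 256 = 167; odd-index sum = 556 mod 256 = 44 → a7 2c.
Recomputed tag = a72c; claimed = a7f4 → mismatch.

invalid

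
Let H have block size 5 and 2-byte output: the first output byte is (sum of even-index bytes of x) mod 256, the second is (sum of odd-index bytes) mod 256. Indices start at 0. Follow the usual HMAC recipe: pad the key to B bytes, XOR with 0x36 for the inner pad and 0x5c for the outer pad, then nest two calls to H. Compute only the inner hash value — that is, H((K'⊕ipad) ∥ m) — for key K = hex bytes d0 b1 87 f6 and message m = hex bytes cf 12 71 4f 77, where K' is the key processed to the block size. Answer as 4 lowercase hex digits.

Key hex bytes d0 b1 87 f6 is 4 bytes ≤ B = 5; zero-pad to 5 bytes: K' = d0 b1 87 f6 00.
K' ⊕ ipad = e6 87 b1 c0 36.
Inner input = e6 87 b1 c0 36 ∥ cf 12 71 4f 77.
Inner hash: even-index sum = 558 mod 256 = 46; odd-index sum = 766 mod 256 = 254 → 2e fe.

2efe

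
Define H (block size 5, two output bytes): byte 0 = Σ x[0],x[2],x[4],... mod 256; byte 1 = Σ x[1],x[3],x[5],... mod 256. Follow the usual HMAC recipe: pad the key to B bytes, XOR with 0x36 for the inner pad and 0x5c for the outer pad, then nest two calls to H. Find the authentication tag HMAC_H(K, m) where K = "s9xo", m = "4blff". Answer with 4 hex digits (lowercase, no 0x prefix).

1d29

Key "s9xo" = 73 39 78 6f is 4 bytes ≤ B = 5; zero-pad to 5 bytes: K' = 73 39 78 6f 00.
K' ⊕ ipad = 45 0f 4e 59 36.  K' ⊕ opad = 2f 65 24 33 5c.
Inner input = (K'⊕ipad) ∥ m = 45 0f 4e 59 36 ∥ 34 62 6c 66 66.
Inner hash: even-index sum = 401 mod 256 = 145; odd-index sum = 366 mod 256 = 110 → 91 6e.
Outer input = (K'⊕opad) ∥ inner = 2f 65 24 33 5c ∥ 91 6e.
Outer hash (tag): even-index sum = 285 mod 256 = 29; odd-index sum = 297 mod 256 = 41 → 1d 29.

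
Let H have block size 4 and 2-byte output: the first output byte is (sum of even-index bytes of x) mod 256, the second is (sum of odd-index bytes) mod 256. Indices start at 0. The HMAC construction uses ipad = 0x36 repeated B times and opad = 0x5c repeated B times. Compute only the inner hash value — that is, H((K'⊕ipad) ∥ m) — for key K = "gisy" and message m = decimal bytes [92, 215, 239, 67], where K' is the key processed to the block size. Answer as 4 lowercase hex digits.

Key "gisy" = 67 69 73 79 is exactly B = 4 bytes: K' = 67 69 73 79.
K' ⊕ ipad = 51 5f 45 4f.
Inner input = 51 5f 45 4f ∥ 5c d7 ef 43.
Inner hash: even-index sum = 481 mod 256 = 225; odd-index sum = 456 mod 256 = 200 → e1 c8.

e1c8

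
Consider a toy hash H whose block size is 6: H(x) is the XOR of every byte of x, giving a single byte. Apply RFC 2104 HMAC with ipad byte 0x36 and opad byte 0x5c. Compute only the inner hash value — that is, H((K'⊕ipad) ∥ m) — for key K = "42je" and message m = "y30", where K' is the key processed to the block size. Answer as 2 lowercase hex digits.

73

Key "42je" = 34 32 6a 65 is 4 bytes ≤ B = 6; zero-pad to 6 bytes: K' = 34 32 6a 65 00 00.
K' ⊕ ipad = 02 04 5c 53 36 36.
Inner input = 02 04 5c 53 36 36 ∥ 79 33 30.
Inner hash: XOR 02⊕04⊕5c⊕53⊕36⊕36⊕79⊕33⊕30 = 73.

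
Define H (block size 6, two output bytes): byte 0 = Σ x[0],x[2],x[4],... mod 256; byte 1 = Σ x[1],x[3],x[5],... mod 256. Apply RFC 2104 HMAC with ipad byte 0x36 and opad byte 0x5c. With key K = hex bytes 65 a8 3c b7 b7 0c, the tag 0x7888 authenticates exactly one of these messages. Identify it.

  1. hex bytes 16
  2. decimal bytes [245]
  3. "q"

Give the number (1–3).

Key hex bytes 65 a8 3c b7 b7 0c is exactly B = 6 bytes: K' = 65 a8 3c b7 b7 0c.
K' ⊕ ipad = 53 9e 0a 81 81 3a; K' ⊕ opad = 39 f4 60 eb eb 50.
m1: inner = H(53 9e 0a 81 81 3a 16) = f4 59; tag = H(39 f4 60 eb eb 50 f4 59) = 7888 ← matches
m2: inner = H(53 9e 0a 81 81 3a f5) = d3 59; tag = H(39 f4 60 eb eb 50 d3 59) = 5788
m3: inner = H(53 9e 0a 81 81 3a 71) = 4f 59; tag = H(39 f4 60 eb eb 50 4f 59) = d388

1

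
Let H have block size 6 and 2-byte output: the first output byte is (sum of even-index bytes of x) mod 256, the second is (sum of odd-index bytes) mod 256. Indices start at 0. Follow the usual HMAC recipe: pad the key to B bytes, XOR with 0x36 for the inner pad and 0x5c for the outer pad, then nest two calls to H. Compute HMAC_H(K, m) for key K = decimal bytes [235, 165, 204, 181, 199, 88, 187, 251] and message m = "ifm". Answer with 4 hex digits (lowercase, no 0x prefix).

Key decimal bytes [235, 165, 204, 181, 199, 88, 187, 251] = eb a5 cc b5 c7 58 bb fb is 8 bytes > B = 6, so hash it first: H(key) = 39 ad, then zero-pad to 6 bytes: K' = 39 ad 00 00 00 00.
K' ⊕ ipad = 0f 9b 36 36 36 36.  K' ⊕ opad = 65 f1 5c 5c 5c 5c.
Inner input = (K'⊕ipad) ∥ m = 0f 9b 36 36 36 36 ∥ 69 66 6d.
Inner hash: even-index sum = 337 mod 256 = 81; odd-index sum = 365 mod 256 = 109 → 51 6d.
Outer input = (K'⊕opad) ∥ inner = 65 f1 5c 5c 5c 5c ∥ 51 6d.
Outer hash (tag): even-index sum = 366 mod 256 = 110; odd-index sum = 534 mod 256 = 22 → 6e 16.

6e16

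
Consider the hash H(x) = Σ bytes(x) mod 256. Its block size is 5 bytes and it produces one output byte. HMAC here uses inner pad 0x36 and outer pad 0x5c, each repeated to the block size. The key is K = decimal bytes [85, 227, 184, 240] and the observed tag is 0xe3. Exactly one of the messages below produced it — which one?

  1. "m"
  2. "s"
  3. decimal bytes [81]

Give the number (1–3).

Key decimal bytes [85, 227, 184, 240] = 55 e3 b8 f0 is 4 bytes ≤ B = 5; zero-pad to 5 bytes: K' = 55 e3 b8 f0 00.
K' ⊕ ipad = 63 d5 8e c6 36; K' ⊕ opad = 09 bf e4 ac 5c.
m1: inner = H(63 d5 8e c6 36 6d) = 2f; tag = H(09 bf e4 ac 5c 2f) = e3 ← matches
m2: inner = H(63 d5 8e c6 36 73) = 35; tag = H(09 bf e4 ac 5c 35) = e9
m3: inner = H(63 d5 8e c6 36 51) = 13; tag = H(09 bf e4 ac 5c 13) = c7

1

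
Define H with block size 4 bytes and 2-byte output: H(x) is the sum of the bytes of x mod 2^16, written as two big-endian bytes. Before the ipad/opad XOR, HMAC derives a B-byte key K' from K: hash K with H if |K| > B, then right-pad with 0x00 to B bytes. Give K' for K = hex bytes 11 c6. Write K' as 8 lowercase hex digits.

11c60000

Key hex bytes 11 c6 is 2 bytes ≤ B = 4; zero-pad to 4 bytes: K' = 11 c6 00 00.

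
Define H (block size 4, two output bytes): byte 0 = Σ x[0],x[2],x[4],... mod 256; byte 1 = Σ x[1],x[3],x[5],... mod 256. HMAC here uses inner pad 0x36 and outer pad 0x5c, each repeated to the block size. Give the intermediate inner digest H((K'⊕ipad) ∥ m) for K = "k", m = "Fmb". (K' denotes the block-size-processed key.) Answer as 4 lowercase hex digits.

3bd9

Key "k" = 6b is 1 byte ≤ B = 4; zero-pad to 4 bytes: K' = 6b 00 00 00.
K' ⊕ ipad = 5d 36 36 36.
Inner input = 5d 36 36 36 ∥ 46 6d 62.
Inner hash: even-index sum = 315 mod 256 = 59; odd-index sum = 217 mod 256 = 217 → 3b d9.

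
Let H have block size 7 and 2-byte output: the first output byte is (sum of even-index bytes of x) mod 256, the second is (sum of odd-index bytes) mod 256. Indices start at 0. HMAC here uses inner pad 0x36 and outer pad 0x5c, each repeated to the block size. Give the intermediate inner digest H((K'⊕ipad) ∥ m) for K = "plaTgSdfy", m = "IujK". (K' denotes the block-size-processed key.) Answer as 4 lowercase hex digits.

Key "plaTgSdfy" = 70 6c 61 54 67 53 64 66 79 is 9 bytes > B = 7, so hash it first: H(key) = 15 79, then zero-pad to 7 bytes: K' = 15 79 00 00 00 00 00.
K' ⊕ ipad = 23 4f 36 36 36 36 36.
Inner input = 23 4f 36 36 36 36 36 ∥ 49 75 6a 4b.
Inner hash: even-index sum = 389 mod 256 = 133; odd-index sum = 366 mod 256 = 110 → 85 6e.

856e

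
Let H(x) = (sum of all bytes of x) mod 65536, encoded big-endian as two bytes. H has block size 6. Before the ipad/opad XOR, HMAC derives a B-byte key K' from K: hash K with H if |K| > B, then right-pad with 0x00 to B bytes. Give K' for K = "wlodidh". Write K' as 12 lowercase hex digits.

02eb00000000

|K| = 7 > B = 6, so first hash the key.
H(K): sum = 119+108+111+100+105+100+104 = 747 → 02 eb.
Zero-pad H(K) = 02 eb to 6 bytes: K' = 02 eb 00 00 00 00.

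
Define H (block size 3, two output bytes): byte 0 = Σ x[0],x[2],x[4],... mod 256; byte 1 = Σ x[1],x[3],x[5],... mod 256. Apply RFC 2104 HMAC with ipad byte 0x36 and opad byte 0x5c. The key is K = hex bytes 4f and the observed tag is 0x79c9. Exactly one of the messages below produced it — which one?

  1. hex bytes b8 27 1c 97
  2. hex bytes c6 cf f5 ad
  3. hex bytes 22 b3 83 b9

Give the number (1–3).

1

Key hex bytes 4f is 1 byte ≤ B = 3; zero-pad to 3 bytes: K' = 4f 00 00.
K' ⊕ ipad = 79 36 36; K' ⊕ opad = 13 5c 5c.
m1: inner = H(79 36 36 b8 27 1c 97) = 6d 0a; tag = H(13 5c 5c 6d 0a) = 79c9 ← matches
m2: inner = H(79 36 36 c6 cf f5 ad) = 2b f1; tag = H(13 5c 5c 2b f1) = 6087
m3: inner = H(79 36 36 22 b3 83 b9) = 1b db; tag = H(13 5c 5c 1b db) = 4a77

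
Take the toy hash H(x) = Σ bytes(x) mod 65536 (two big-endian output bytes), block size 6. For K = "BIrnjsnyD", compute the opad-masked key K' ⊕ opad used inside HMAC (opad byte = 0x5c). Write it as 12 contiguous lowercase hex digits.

5f2f5c5c5c5c

Key "BIrnjsnyD" = 42 49 72 6e 6a 73 6e 79 44 is 9 bytes > B = 6, so hash it first: H(key) = 03 73, then zero-pad to 6 bytes: K' = 03 73 00 00 00 00.
XOR each byte with 0x5c: 03⊕5c=5f, 73⊕5c=2f, 00⊕5c=5c, 00⊕5c=5c, 00⊕5c=5c, 00⊕5c=5c.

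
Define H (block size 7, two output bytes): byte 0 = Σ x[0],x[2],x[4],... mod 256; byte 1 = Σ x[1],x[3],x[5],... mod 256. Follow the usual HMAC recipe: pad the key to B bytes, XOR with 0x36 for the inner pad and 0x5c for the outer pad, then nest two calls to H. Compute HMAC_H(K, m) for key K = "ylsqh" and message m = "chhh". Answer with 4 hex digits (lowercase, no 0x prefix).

Key "ylsqh" = 79 6c 73 71 68 is 5 bytes ≤ B = 7; zero-pad to 7 bytes: K' = 79 6c 73 71 68 00 00.
K' ⊕ ipad = 4f 5a 45 47 5e 36 36.  K' ⊕ opad = 25 30 2f 2d 34 5c 5c.
Inner input = (K'⊕ipad) ∥ m = 4f 5a 45 47 5e 36 36 ∥ 63 68 68 68.
Inner hash: even-index sum = 504 mod 256 = 248; odd-index sum = 418 mod 256 = 162 → f8 a2.
Outer input = (K'⊕opad) ∥ inner = 25 30 2f 2d 34 5c 5c ∥ f8 a2.
Outer hash (tag): even-index sum = 390 mod 256 = 134; odd-index sum = 433 mod 256 = 177 → 86 b1.

86b1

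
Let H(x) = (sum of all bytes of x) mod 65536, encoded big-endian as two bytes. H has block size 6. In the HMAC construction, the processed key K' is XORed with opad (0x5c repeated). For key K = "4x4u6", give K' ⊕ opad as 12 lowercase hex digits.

682468296a5c

Key "4x4u6" = 34 78 34 75 36 is 5 bytes ≤ B = 6; zero-pad to 6 bytes: K' = 34 78 34 75 36 00.
XOR each byte with 0x5c: 34⊕5c=68, 78⊕5c=24, 34⊕5c=68, 75⊕5c=29, 36⊕5c=6a, 00⊕5c=5c.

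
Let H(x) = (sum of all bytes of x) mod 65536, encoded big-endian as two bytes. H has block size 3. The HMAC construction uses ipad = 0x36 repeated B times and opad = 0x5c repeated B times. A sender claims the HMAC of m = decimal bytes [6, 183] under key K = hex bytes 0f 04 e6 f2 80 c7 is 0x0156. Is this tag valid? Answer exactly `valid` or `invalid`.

valid

Key hex bytes 0f 04 e6 f2 80 c7 is 6 bytes > B = 3, so hash it first: H(key) = 03 32, then zero-pad to 3 bytes: K' = 03 32 00.
K' ⊕ ipad = 35 04 36; K' ⊕ opad = 5f 6e 5c.
Inner hash: sum = 53+4+54+6+183 = 300 → 01 2c.
Outer hash (recomputed tag): sum = 95+110+92+1+44 = 342 → 01 56.
Recomputed tag = 0156; claimed = 0156 → match.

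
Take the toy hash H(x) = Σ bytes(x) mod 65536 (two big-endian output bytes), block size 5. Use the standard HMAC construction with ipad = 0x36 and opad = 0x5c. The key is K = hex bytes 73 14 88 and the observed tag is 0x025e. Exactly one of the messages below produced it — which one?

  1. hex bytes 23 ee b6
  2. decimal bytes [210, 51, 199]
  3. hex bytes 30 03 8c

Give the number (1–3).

1

Key hex bytes 73 14 88 is 3 bytes ≤ B = 5; zero-pad to 5 bytes: K' = 73 14 88 00 00.
K' ⊕ ipad = 45 22 be 36 36; K' ⊕ opad = 2f 48 d4 5c 5c.
m1: inner = H(45 22 be 36 36 23 ee b6) = 03 58; tag = H(2f 48 d4 5c 5c 03 58) = 025e ← matches
m2: inner = H(45 22 be 36 36 d2 33 c7) = 03 5d; tag = H(2f 48 d4 5c 5c 03 5d) = 0263
m3: inner = H(45 22 be 36 36 30 03 8c) = 02 50; tag = H(2f 48 d4 5c 5c 02 50) = 0255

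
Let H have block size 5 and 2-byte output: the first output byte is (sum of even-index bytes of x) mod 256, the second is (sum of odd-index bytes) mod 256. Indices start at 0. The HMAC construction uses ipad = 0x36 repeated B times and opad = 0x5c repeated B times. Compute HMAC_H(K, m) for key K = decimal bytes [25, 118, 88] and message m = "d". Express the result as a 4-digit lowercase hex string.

7f59

Key decimal bytes [25, 118, 88] = 19 76 58 is 3 bytes ≤ B = 5; zero-pad to 5 bytes: K' = 19 76 58 00 00.
K' ⊕ ipad = 2f 40 6e 36 36.  K' ⊕ opad = 45 2a 04 5c 5c.
Inner input = (K'⊕ipad) ∥ m = 2f 40 6e 36 36 ∥ 64.
Inner hash: even-index sum = 211 mod 256 = 211; odd-index sum = 218 mod 256 = 218 → d3 da.
Outer input = (K'⊕opad) ∥ inner = 45 2a 04 5c 5c ∥ d3 da.
Outer hash (tag): even-index sum = 383 mod 256 = 127; odd-index sum = 345 mod 256 = 89 → 7f 59.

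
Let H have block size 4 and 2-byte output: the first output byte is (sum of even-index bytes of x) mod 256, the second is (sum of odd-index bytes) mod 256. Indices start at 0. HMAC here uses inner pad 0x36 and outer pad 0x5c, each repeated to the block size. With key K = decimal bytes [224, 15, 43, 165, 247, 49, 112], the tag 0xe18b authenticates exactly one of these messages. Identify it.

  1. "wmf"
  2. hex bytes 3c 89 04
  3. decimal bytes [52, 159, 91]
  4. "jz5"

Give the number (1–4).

Key decimal bytes [224, 15, 43, 165, 247, 49, 112] = e0 0f 2b a5 f7 31 70 is 7 bytes > B = 4, so hash it first: H(key) = 72 e5, then zero-pad to 4 bytes: K' = 72 e5 00 00.
K' ⊕ ipad = 44 d3 36 36; K' ⊕ opad = 2e b9 5c 5c.
m1: inner = H(44 d3 36 36 77 6d 66) = 57 76; tag = H(2e b9 5c 5c 57 76) = e18b ← matches
m2: inner = H(44 d3 36 36 3c 89 04) = ba 92; tag = H(2e b9 5c 5c ba 92) = 44a7
m3: inner = H(44 d3 36 36 34 9f 5b) = 09 a8; tag = H(2e b9 5c 5c 09 a8) = 93bd
m4: inner = H(44 d3 36 36 6a 7a 35) = 19 83; tag = H(2e b9 5c 5c 19 83) = a398

1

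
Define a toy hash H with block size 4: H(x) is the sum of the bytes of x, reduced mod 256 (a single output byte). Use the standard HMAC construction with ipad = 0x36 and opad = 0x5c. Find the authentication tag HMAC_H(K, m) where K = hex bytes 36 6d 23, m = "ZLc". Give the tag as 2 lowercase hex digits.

25

Key hex bytes 36 6d 23 is 3 bytes ≤ B = 4; zero-pad to 4 bytes: K' = 36 6d 23 00.
K' ⊕ ipad = 00 5b 15 36.  K' ⊕ opad = 6a 31 7f 5c.
Inner input = (K'⊕ipad) ∥ m = 00 5b 15 36 ∥ 5a 4c 63.
Inner hash: sum = 0+91+21+54+90+76+99 = 431; mod 256 = 175 → af.
Outer input = (K'⊕opad) ∥ inner = 6a 31 7f 5c ∥ af.
Outer hash (tag): sum = 106+49+127+92+175 = 549; mod 256 = 37 → 25.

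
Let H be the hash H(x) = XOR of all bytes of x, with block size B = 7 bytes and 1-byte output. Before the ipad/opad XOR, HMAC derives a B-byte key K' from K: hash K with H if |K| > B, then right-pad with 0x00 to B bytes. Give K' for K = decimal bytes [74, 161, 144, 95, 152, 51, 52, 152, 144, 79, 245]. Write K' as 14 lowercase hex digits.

09000000000000

|K| = 11 > B = 7, so first hash the key.
H(K): XOR 4a⊕a1⊕90⊕5f⊕98⊕33⊕34⊕98⊕90⊕4f⊕f5 = 09.
Zero-pad H(K) = 09 to 7 bytes: K' = 09 00 00 00 00 00 00.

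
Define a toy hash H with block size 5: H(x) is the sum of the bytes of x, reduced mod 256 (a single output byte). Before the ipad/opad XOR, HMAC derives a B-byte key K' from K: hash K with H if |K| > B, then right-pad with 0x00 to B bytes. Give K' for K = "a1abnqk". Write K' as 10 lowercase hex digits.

9f00000000

|K| = 7 > B = 5, so first hash the key.
H(K): sum = 97+49+97+98+110+113+107 = 671; mod 256 = 159 → 9f.
Zero-pad H(K) = 9f to 5 bytes: K' = 9f 00 00 00 00.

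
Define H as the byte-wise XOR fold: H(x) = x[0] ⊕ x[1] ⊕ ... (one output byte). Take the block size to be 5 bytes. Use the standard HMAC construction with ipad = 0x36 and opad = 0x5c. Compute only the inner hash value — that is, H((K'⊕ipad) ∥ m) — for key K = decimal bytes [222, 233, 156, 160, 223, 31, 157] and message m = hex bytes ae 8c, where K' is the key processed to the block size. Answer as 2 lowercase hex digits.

42

Key decimal bytes [222, 233, 156, 160, 223, 31, 157] = de e9 9c a0 df 1f 9d is 7 bytes > B = 5, so hash it first: H(key) = 56, then zero-pad to 5 bytes: K' = 56 00 00 00 00.
K' ⊕ ipad = 60 36 36 36 36.
Inner input = 60 36 36 36 36 ∥ ae 8c.
Inner hash: XOR 60⊕36⊕36⊕36⊕36⊕ae⊕8c = 42.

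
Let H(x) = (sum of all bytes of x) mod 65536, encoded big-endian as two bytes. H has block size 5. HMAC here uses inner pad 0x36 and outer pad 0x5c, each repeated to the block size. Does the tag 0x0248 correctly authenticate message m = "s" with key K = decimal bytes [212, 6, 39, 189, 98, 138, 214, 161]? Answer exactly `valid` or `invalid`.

valid

Key decimal bytes [212, 6, 39, 189, 98, 138, 214, 161] = d4 06 27 bd 62 8a d6 a1 is 8 bytes > B = 5, so hash it first: H(key) = 04 21, then zero-pad to 5 bytes: K' = 04 21 00 00 00.
K' ⊕ ipad = 32 17 36 36 36; K' ⊕ opad = 58 7d 5c 5c 5c.
Inner hash: sum = 50+23+54+54+54+115 = 350 → 01 5e.
Outer hash (recomputed tag): sum = 88+125+92+92+92+1+94 = 584 → 02 48.
Recomputed tag = 0248; claimed = 0248 → match.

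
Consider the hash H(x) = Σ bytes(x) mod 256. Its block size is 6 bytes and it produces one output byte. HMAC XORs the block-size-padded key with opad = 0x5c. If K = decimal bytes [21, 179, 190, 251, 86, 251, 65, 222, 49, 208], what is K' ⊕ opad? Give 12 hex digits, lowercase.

ae5c5c5c5c5c

Key decimal bytes [21, 179, 190, 251, 86, 251, 65, 222, 49, 208] = 15 b3 be fb 56 fb 41 de 31 d0 is 10 bytes > B = 6, so hash it first: H(key) = f2, then zero-pad to 6 bytes: K' = f2 00 00 00 00 00.
XOR each byte with 0x5c: f2⊕5c=ae, 00⊕5c=5c, 00⊕5c=5c, 00⊕5c=5c, 00⊕5c=5c, 00⊕5c=5c.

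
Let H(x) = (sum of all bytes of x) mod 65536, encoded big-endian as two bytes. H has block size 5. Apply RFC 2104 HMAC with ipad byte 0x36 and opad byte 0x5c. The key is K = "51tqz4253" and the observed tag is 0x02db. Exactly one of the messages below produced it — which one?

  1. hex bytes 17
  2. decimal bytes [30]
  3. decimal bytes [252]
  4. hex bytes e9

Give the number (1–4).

Key "51tqz4253" = 35 31 74 71 7a 34 32 35 33 is 9 bytes > B = 5, so hash it first: H(key) = 02 93, then zero-pad to 5 bytes: K' = 02 93 00 00 00.
K' ⊕ ipad = 34 a5 36 36 36; K' ⊕ opad = 5e cf 5c 5c 5c.
m1: inner = H(34 a5 36 36 36 17) = 01 92; tag = H(5e cf 5c 5c 5c 01 92) = 02d4
m2: inner = H(34 a5 36 36 36 1e) = 01 99; tag = H(5e cf 5c 5c 5c 01 99) = 02db ← matches
m3: inner = H(34 a5 36 36 36 fc) = 02 77; tag = H(5e cf 5c 5c 5c 02 77) = 02ba
m4: inner = H(34 a5 36 36 36 e9) = 02 64; tag = H(5e cf 5c 5c 5c 02 64) = 02a7

2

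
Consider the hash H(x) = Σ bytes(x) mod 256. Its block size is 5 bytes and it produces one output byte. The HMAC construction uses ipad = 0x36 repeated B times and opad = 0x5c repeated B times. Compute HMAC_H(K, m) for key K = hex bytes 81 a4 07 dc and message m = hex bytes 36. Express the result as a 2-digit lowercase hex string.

dc

Key hex bytes 81 a4 07 dc is 4 bytes ≤ B = 5; zero-pad to 5 bytes: K' = 81 a4 07 dc 00.
K' ⊕ ipad = b7 92 31 ea 36.  K' ⊕ opad = dd f8 5b 80 5c.
Inner input = (K'⊕ipad) ∥ m = b7 92 31 ea 36 ∥ 36.
Inner hash: sum = 183+146+49+234+54+54 = 720; mod 256 = 208 → d0.
Outer input = (K'⊕opad) ∥ inner = dd f8 5b 80 5c ∥ d0.
Outer hash (tag): sum = 221+248+91+128+92+208 = 988; mod 256 = 220 → dc.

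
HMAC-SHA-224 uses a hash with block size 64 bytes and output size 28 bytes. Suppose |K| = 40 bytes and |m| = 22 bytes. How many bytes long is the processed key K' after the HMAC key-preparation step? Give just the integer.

Key is 40 ≤ 64 bytes, zero-padded: |K'| = 64.

64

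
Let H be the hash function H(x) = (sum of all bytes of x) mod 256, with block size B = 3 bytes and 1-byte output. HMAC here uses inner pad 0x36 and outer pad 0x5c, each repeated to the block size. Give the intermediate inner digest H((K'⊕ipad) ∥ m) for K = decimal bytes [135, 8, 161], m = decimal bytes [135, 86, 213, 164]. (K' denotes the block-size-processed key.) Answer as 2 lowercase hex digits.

Key decimal bytes [135, 8, 161] = 87 08 a1 is exactly B = 3 bytes: K' = 87 08 a1.
K' ⊕ ipad = b1 3e 97.
Inner input = b1 3e 97 ∥ 87 56 d5 a4.
Inner hash: sum = 177+62+151+135+86+213+164 = 988; mod 256 = 220 → dc.

dc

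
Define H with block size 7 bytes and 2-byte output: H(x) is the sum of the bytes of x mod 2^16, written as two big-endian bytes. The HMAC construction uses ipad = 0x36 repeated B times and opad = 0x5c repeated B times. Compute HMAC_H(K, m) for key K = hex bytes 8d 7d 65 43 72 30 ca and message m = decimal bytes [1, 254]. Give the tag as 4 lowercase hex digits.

0291

Key hex bytes 8d 7d 65 43 72 30 ca is exactly B = 7 bytes: K' = 8d 7d 65 43 72 30 ca.
K' ⊕ ipad = bb 4b 53 75 44 06 fc.  K' ⊕ opad = d1 21 39 1f 2e 6c 96.
Inner input = (K'⊕ipad) ∥ m = bb 4b 53 75 44 06 fc ∥ 01 fe.
Inner hash: sum = 187+75+83+117+68+6+252+1+254 = 1043 → 04 13.
Outer input = (K'⊕opad) ∥ inner = d1 21 39 1f 2e 6c 96 ∥ 04 13.
Outer hash (tag): sum = 209+33+57+31+46+108+150+4+19 = 657 → 02 91.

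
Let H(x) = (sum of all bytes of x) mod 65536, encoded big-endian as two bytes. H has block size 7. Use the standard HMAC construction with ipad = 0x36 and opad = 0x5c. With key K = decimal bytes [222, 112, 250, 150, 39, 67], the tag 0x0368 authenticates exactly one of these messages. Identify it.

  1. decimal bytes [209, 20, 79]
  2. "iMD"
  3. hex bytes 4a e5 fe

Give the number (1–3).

Key decimal bytes [222, 112, 250, 150, 39, 67] = de 70 fa 96 27 43 is 6 bytes ≤ B = 7; zero-pad to 7 bytes: K' = de 70 fa 96 27 43 00.
K' ⊕ ipad = e8 46 cc a0 11 75 36; K' ⊕ opad = 82 2c a6 ca 7b 1f 5c.
m1: inner = H(e8 46 cc a0 11 75 36 d1 14 4f) = 04 8a; tag = H(82 2c a6 ca 7b 1f 5c 04 8a) = 03a2
m2: inner = H(e8 46 cc a0 11 75 36 69 4d 44) = 04 50; tag = H(82 2c a6 ca 7b 1f 5c 04 50) = 0368 ← matches
m3: inner = H(e8 46 cc a0 11 75 36 4a e5 fe) = 05 83; tag = H(82 2c a6 ca 7b 1f 5c 05 83) = 039c

2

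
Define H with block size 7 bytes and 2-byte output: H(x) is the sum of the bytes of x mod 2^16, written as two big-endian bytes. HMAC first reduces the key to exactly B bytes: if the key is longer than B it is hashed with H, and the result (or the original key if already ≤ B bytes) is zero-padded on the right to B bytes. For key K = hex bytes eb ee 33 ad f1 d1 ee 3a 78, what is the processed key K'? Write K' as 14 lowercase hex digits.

061b0000000000

|K| = 9 > B = 7, so first hash the key.
H(K): sum = 235+238+51+173+241+209+238+58+120 = 1563 → 06 1b.
Zero-pad H(K) = 06 1b to 7 bytes: K' = 06 1b 00 00 00 00 00.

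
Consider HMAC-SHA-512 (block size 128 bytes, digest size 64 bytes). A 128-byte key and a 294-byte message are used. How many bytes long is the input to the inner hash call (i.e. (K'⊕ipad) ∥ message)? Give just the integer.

Key is 128 ≤ 128 bytes, zero-padded: |K'| = 128.
Inner input = (K'⊕ipad) ∥ m → 128 + 294 = 422 bytes.

422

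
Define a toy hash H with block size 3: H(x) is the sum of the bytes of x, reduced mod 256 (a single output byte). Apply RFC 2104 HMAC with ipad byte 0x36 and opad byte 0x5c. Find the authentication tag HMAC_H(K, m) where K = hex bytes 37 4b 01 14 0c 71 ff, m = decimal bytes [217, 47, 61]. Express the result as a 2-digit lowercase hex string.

Key hex bytes 37 4b 01 14 0c 71 ff is 7 bytes > B = 3, so hash it first: H(key) = 13, then zero-pad to 3 bytes: K' = 13 00 00.
K' ⊕ ipad = 25 36 36.  K' ⊕ opad = 4f 5c 5c.
Inner input = (K'⊕ipad) ∥ m = 25 36 36 ∥ d9 2f 3d.
Inner hash: sum = 37+54+54+217+47+61 = 470; mod 256 = 214 → d6.
Outer input = (K'⊕opad) ∥ inner = 4f 5c 5c ∥ d6.
Outer hash (tag): sum = 79+92+92+214 = 477; mod 256 = 221 → dd.

dd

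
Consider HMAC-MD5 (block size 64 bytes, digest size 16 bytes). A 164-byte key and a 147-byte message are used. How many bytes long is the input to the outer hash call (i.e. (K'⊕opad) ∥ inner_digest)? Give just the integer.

80

Key is 164 > 64 bytes, so it is hashed to 16 bytes then zero-padded to 64: |K'| = 64.
Outer input = (K'⊕opad) ∥ H(inner) → 64 + 16 = 80 bytes.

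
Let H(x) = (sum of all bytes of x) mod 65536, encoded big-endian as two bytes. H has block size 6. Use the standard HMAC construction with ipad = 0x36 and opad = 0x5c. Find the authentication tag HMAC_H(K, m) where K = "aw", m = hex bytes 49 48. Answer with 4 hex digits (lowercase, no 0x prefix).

01db

Key "aw" = 61 77 is 2 bytes ≤ B = 6; zero-pad to 6 bytes: K' = 61 77 00 00 00 00.
K' ⊕ ipad = 57 41 36 36 36 36.  K' ⊕ opad = 3d 2b 5c 5c 5c 5c.
Inner input = (K'⊕ipad) ∥ m = 57 41 36 36 36 36 ∥ 49 48.
Inner hash: sum = 87+65+54+54+54+54+73+72 = 513 → 02 01.
Outer input = (K'⊕opad) ∥ inner = 3d 2b 5c 5c 5c 5c ∥ 02 01.
Outer hash (tag): sum = 61+43+92+92+92+92+2+1 = 475 → 01 db.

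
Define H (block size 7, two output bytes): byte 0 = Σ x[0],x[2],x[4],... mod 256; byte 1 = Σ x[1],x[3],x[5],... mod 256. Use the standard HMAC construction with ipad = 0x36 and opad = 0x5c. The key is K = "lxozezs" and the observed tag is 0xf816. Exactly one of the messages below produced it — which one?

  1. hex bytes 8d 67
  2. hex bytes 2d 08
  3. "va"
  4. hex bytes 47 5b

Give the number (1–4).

4

Key "lxozezs" = 6c 78 6f 7a 65 7a 73 is exactly B = 7 bytes: K' = 6c 78 6f 7a 65 7a 73.
K' ⊕ ipad = 5a 4e 59 4c 53 4c 45; K' ⊕ opad = 30 24 33 26 39 26 2f.
m1: inner = H(5a 4e 59 4c 53 4c 45 8d 67) = b2 73; tag = H(30 24 33 26 39 26 2f b2 73) = 3e22
m2: inner = H(5a 4e 59 4c 53 4c 45 2d 08) = 53 13; tag = H(30 24 33 26 39 26 2f 53 13) = dec3
m3: inner = H(5a 4e 59 4c 53 4c 45 76 61) = ac 5c; tag = H(30 24 33 26 39 26 2f ac 5c) = 271c
m4: inner = H(5a 4e 59 4c 53 4c 45 47 5b) = a6 2d; tag = H(30 24 33 26 39 26 2f a6 2d) = f816 ← matches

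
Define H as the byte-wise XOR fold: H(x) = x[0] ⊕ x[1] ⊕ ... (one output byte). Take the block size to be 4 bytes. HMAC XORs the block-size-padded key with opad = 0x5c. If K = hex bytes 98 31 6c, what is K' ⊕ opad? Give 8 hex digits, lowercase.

Key hex bytes 98 31 6c is 3 bytes ≤ B = 4; zero-pad to 4 bytes: K' = 98 31 6c 00.
XOR each byte with 0x5c: 98⊕5c=c4, 31⊕5c=6d, 6c⊕5c=30, 00⊕5c=5c.

c46d305c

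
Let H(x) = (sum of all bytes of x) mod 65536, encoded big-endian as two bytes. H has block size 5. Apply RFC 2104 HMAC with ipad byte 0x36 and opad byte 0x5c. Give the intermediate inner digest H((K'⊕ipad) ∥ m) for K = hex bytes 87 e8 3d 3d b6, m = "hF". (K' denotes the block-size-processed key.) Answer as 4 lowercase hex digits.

Key hex bytes 87 e8 3d 3d b6 is exactly B = 5 bytes: K' = 87 e8 3d 3d b6.
K' ⊕ ipad = b1 de 0b 0b 80.
Inner input = b1 de 0b 0b 80 ∥ 68 46.
Inner hash: sum = 177+222+11+11+128+104+70 = 723 → 02 d3.

02d3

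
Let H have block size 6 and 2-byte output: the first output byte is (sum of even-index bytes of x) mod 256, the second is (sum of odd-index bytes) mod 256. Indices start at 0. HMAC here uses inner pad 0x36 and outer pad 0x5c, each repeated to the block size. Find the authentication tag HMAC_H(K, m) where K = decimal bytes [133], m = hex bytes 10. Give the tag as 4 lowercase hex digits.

c0b6

Key decimal bytes [133] = 85 is 1 byte ≤ B = 6; zero-pad to 6 bytes: K' = 85 00 00 00 00 00.
K' ⊕ ipad = b3 36 36 36 36 36.  K' ⊕ opad = d9 5c 5c 5c 5c 5c.
Inner input = (K'⊕ipad) ∥ m = b3 36 36 36 36 36 ∥ 10.
Inner hash: even-index sum = 303 mod 256 = 47; odd-index sum = 162 mod 256 = 162 → 2f a2.
Outer input = (K'⊕opad) ∥ inner = d9 5c 5c 5c 5c 5c ∥ 2f a2.
Outer hash (tag): even-index sum = 448 mod 256 = 192; odd-index sum = 438 mod 256 = 182 → c0 b6.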